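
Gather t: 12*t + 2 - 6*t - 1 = 6*t + 1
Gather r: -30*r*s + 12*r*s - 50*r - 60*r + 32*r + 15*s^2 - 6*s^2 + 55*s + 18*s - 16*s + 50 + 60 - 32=r*(-18*s - 78) + 9*s^2 + 57*s + 78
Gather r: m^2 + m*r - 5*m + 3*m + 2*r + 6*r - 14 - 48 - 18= m^2 - 2*m + r*(m + 8) - 80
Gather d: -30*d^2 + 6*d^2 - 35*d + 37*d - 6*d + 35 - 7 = -24*d^2 - 4*d + 28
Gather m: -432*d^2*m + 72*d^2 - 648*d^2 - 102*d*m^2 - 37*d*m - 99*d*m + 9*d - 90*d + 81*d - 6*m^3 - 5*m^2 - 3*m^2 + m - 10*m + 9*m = -576*d^2 - 6*m^3 + m^2*(-102*d - 8) + m*(-432*d^2 - 136*d)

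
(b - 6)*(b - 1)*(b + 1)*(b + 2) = b^4 - 4*b^3 - 13*b^2 + 4*b + 12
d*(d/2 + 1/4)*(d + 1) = d^3/2 + 3*d^2/4 + d/4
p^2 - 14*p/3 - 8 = (p - 6)*(p + 4/3)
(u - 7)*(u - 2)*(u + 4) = u^3 - 5*u^2 - 22*u + 56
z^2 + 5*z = z*(z + 5)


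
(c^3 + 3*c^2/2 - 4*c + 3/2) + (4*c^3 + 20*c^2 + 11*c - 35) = 5*c^3 + 43*c^2/2 + 7*c - 67/2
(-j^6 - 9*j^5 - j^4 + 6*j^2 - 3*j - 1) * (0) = 0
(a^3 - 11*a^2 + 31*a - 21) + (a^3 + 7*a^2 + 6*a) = 2*a^3 - 4*a^2 + 37*a - 21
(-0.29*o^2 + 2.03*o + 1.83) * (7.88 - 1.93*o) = 0.5597*o^3 - 6.2031*o^2 + 12.4645*o + 14.4204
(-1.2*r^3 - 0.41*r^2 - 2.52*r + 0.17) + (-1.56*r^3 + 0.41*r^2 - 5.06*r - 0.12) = -2.76*r^3 - 7.58*r + 0.05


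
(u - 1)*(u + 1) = u^2 - 1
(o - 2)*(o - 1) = o^2 - 3*o + 2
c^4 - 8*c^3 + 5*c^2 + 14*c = c*(c - 7)*(c - 2)*(c + 1)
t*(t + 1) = t^2 + t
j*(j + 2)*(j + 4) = j^3 + 6*j^2 + 8*j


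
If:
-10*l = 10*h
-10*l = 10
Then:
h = 1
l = -1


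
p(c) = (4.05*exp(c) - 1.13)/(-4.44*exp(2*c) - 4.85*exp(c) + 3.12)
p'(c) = (4.05*exp(c) - 1.13)*(8.88*exp(2*c) + 4.85*exp(c))/(-4.44*exp(2*c) - 4.85*exp(c) + 3.12)^2 + 4.05*exp(c)/(-4.44*exp(2*c) - 4.85*exp(c) + 3.12) = (17.982*exp(2*c) - 10.0344*exp(c) + 7.1555)*exp(c)/(19.7136*exp(4*c) + 43.068*exp(3*c) - 4.18310000000001*exp(2*c) - 30.264*exp(c) + 9.7344)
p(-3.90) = -0.35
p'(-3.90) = 0.02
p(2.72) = -0.06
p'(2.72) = 0.05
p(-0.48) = -0.87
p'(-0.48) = 1.94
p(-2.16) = -0.27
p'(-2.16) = 0.11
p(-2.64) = -0.31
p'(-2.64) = 0.06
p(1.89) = -0.11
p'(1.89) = 0.10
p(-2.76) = -0.31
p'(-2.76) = 0.05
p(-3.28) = -0.33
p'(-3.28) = 0.03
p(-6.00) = -0.36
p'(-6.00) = 0.00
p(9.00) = 0.00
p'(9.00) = 0.00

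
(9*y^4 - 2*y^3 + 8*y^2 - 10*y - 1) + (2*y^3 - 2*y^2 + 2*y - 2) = 9*y^4 + 6*y^2 - 8*y - 3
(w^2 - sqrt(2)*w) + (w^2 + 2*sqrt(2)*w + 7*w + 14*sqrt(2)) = 2*w^2 + sqrt(2)*w + 7*w + 14*sqrt(2)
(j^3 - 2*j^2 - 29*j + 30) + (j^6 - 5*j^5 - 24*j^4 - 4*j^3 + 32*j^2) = j^6 - 5*j^5 - 24*j^4 - 3*j^3 + 30*j^2 - 29*j + 30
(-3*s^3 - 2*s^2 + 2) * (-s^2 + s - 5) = 3*s^5 - s^4 + 13*s^3 + 8*s^2 + 2*s - 10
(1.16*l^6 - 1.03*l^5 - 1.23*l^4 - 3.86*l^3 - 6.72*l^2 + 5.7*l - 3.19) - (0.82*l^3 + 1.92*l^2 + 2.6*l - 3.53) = 1.16*l^6 - 1.03*l^5 - 1.23*l^4 - 4.68*l^3 - 8.64*l^2 + 3.1*l + 0.34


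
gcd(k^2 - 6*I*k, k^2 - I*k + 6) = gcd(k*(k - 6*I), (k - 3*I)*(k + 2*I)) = 1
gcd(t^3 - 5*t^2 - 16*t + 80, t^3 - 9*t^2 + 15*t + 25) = t - 5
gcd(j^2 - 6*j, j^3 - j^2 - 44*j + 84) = j - 6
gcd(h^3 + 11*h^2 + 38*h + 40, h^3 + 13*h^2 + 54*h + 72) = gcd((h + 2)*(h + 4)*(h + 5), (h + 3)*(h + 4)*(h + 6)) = h + 4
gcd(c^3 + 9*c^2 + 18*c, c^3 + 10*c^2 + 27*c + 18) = c^2 + 9*c + 18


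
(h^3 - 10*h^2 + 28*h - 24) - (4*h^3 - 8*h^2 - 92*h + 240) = -3*h^3 - 2*h^2 + 120*h - 264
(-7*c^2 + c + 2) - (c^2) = -8*c^2 + c + 2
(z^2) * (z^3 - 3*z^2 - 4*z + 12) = z^5 - 3*z^4 - 4*z^3 + 12*z^2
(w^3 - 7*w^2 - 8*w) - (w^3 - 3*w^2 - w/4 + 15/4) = -4*w^2 - 31*w/4 - 15/4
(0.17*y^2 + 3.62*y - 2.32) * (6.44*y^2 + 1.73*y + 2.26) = 1.0948*y^4 + 23.6069*y^3 - 8.294*y^2 + 4.1676*y - 5.2432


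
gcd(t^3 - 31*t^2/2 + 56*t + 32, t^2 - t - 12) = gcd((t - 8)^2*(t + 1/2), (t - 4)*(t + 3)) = 1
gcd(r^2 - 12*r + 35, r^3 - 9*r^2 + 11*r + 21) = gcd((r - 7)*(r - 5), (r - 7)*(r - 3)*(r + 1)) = r - 7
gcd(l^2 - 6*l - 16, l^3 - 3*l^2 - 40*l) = l - 8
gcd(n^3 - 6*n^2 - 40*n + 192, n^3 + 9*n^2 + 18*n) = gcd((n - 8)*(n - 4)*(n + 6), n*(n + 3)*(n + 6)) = n + 6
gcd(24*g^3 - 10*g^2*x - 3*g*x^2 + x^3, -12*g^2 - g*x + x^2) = -12*g^2 - g*x + x^2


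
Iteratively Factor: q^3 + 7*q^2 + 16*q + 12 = (q + 2)*(q^2 + 5*q + 6) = (q + 2)^2*(q + 3)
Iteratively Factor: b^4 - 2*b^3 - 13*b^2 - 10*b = (b + 2)*(b^3 - 4*b^2 - 5*b) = b*(b + 2)*(b^2 - 4*b - 5) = b*(b - 5)*(b + 2)*(b + 1)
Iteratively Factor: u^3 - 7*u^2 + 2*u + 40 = (u - 4)*(u^2 - 3*u - 10) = (u - 4)*(u + 2)*(u - 5)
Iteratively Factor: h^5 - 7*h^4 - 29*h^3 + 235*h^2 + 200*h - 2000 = (h - 5)*(h^4 - 2*h^3 - 39*h^2 + 40*h + 400) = (h - 5)*(h + 4)*(h^3 - 6*h^2 - 15*h + 100) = (h - 5)*(h + 4)^2*(h^2 - 10*h + 25) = (h - 5)^2*(h + 4)^2*(h - 5)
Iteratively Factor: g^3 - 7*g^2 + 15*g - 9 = (g - 3)*(g^2 - 4*g + 3) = (g - 3)^2*(g - 1)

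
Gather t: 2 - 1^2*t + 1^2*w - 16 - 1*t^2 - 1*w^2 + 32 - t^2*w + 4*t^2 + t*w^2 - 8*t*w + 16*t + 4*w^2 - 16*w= t^2*(3 - w) + t*(w^2 - 8*w + 15) + 3*w^2 - 15*w + 18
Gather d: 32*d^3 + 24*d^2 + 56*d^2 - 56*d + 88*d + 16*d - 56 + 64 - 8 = 32*d^3 + 80*d^2 + 48*d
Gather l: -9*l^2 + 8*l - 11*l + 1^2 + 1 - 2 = -9*l^2 - 3*l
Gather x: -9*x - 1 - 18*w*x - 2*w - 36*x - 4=-2*w + x*(-18*w - 45) - 5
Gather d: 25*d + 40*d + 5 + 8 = 65*d + 13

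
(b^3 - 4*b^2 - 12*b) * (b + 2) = b^4 - 2*b^3 - 20*b^2 - 24*b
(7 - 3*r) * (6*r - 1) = -18*r^2 + 45*r - 7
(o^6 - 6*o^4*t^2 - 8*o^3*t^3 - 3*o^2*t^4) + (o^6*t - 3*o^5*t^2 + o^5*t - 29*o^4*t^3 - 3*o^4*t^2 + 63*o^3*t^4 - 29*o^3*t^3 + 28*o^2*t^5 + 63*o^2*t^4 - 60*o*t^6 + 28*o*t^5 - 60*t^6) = o^6*t + o^6 - 3*o^5*t^2 + o^5*t - 29*o^4*t^3 - 9*o^4*t^2 + 63*o^3*t^4 - 37*o^3*t^3 + 28*o^2*t^5 + 60*o^2*t^4 - 60*o*t^6 + 28*o*t^5 - 60*t^6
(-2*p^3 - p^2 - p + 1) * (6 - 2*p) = 4*p^4 - 10*p^3 - 4*p^2 - 8*p + 6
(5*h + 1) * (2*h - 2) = 10*h^2 - 8*h - 2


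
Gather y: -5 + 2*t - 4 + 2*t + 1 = 4*t - 8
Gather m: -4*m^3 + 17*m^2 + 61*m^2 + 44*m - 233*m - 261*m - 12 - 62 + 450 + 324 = -4*m^3 + 78*m^2 - 450*m + 700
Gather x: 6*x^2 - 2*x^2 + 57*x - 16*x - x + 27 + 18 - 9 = 4*x^2 + 40*x + 36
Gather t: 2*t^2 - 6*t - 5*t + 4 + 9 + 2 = 2*t^2 - 11*t + 15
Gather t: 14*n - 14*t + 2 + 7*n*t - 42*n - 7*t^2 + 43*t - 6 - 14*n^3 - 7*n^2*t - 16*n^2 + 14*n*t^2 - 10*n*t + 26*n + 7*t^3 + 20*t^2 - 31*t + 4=-14*n^3 - 16*n^2 - 2*n + 7*t^3 + t^2*(14*n + 13) + t*(-7*n^2 - 3*n - 2)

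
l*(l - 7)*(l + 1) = l^3 - 6*l^2 - 7*l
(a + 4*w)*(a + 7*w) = a^2 + 11*a*w + 28*w^2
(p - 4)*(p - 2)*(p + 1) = p^3 - 5*p^2 + 2*p + 8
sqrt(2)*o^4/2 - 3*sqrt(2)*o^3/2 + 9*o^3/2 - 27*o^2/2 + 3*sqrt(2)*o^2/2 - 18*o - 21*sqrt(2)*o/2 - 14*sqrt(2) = (o - 4)*(o + sqrt(2))*(o + 7*sqrt(2)/2)*(sqrt(2)*o/2 + sqrt(2)/2)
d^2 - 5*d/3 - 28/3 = (d - 4)*(d + 7/3)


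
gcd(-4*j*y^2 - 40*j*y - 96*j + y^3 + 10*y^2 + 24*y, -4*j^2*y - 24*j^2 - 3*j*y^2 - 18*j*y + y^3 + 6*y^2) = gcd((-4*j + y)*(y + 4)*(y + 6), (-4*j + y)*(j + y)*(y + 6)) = -4*j*y - 24*j + y^2 + 6*y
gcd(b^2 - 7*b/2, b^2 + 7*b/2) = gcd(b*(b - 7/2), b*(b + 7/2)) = b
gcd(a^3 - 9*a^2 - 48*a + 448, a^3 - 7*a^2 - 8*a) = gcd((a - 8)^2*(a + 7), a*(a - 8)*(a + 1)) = a - 8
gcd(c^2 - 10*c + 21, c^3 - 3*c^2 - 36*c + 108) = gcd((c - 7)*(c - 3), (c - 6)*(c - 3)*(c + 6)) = c - 3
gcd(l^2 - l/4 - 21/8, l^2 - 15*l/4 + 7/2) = l - 7/4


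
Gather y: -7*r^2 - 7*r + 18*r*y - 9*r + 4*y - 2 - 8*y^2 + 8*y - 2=-7*r^2 - 16*r - 8*y^2 + y*(18*r + 12) - 4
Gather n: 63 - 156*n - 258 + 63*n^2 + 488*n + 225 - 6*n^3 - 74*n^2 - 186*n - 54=-6*n^3 - 11*n^2 + 146*n - 24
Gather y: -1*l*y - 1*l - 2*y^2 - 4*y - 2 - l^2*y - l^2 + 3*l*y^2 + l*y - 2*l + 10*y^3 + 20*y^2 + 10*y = -l^2 - 3*l + 10*y^3 + y^2*(3*l + 18) + y*(6 - l^2) - 2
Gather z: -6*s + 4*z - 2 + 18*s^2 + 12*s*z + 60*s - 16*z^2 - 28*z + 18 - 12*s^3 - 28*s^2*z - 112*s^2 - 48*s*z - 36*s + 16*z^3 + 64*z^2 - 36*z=-12*s^3 - 94*s^2 + 18*s + 16*z^3 + 48*z^2 + z*(-28*s^2 - 36*s - 60) + 16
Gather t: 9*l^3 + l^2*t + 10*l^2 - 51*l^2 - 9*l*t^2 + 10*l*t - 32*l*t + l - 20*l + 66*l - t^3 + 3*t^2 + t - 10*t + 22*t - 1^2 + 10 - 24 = 9*l^3 - 41*l^2 + 47*l - t^3 + t^2*(3 - 9*l) + t*(l^2 - 22*l + 13) - 15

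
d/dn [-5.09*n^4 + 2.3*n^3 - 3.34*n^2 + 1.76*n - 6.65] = -20.36*n^3 + 6.9*n^2 - 6.68*n + 1.76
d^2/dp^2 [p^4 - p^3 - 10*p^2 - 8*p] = 12*p^2 - 6*p - 20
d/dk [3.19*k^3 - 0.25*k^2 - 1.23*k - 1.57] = 9.57*k^2 - 0.5*k - 1.23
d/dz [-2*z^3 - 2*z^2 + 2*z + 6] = -6*z^2 - 4*z + 2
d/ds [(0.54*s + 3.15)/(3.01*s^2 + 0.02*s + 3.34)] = (-1.6254*s^2 - 18.963*s + 1.7406)/(9.0601*s^4 + 0.1204*s^3 + 20.1072*s^2 + 0.1336*s + 11.1556)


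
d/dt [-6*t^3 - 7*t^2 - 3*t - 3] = -18*t^2 - 14*t - 3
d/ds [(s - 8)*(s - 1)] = 2*s - 9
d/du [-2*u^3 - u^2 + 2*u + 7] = -6*u^2 - 2*u + 2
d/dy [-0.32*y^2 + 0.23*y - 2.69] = 0.23 - 0.64*y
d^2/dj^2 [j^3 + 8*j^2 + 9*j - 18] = 6*j + 16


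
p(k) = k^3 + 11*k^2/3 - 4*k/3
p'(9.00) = 307.67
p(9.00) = 1014.00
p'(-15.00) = 563.67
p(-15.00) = -2530.00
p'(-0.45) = -4.03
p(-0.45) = 1.25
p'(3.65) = 65.40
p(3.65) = 92.61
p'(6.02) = 151.53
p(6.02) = 343.02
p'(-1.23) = -5.81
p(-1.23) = 5.33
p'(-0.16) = -2.43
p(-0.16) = 0.30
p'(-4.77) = 31.95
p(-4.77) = -18.74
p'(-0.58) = -4.58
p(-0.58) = 1.81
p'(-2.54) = -0.61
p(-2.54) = 10.66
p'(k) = 3*k^2 + 22*k/3 - 4/3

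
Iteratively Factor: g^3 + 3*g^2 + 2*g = (g + 1)*(g^2 + 2*g) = g*(g + 1)*(g + 2)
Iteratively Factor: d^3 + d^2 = (d)*(d^2 + d) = d*(d + 1)*(d)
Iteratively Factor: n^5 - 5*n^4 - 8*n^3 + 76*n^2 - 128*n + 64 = (n - 2)*(n^4 - 3*n^3 - 14*n^2 + 48*n - 32) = (n - 2)*(n + 4)*(n^3 - 7*n^2 + 14*n - 8) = (n - 4)*(n - 2)*(n + 4)*(n^2 - 3*n + 2) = (n - 4)*(n - 2)*(n - 1)*(n + 4)*(n - 2)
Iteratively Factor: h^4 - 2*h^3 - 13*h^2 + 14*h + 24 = (h + 3)*(h^3 - 5*h^2 + 2*h + 8) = (h - 2)*(h + 3)*(h^2 - 3*h - 4) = (h - 2)*(h + 1)*(h + 3)*(h - 4)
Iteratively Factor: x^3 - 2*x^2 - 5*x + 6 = (x + 2)*(x^2 - 4*x + 3) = (x - 1)*(x + 2)*(x - 3)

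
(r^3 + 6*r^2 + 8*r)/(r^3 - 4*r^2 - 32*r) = (r + 2)/(r - 8)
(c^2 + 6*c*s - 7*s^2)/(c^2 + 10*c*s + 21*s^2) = (c - s)/(c + 3*s)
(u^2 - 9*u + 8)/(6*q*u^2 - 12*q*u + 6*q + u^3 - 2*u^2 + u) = (u - 8)/(6*q*u - 6*q + u^2 - u)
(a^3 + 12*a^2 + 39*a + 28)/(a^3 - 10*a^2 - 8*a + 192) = (a^2 + 8*a + 7)/(a^2 - 14*a + 48)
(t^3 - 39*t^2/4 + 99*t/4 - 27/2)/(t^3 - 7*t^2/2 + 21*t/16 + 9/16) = 4*(t - 6)/(4*t + 1)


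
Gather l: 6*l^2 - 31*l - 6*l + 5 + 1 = 6*l^2 - 37*l + 6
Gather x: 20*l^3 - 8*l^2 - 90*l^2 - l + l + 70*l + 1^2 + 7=20*l^3 - 98*l^2 + 70*l + 8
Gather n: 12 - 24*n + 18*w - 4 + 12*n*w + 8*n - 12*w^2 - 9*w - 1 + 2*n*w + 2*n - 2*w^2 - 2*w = n*(14*w - 14) - 14*w^2 + 7*w + 7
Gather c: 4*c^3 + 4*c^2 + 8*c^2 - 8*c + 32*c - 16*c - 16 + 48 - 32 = 4*c^3 + 12*c^2 + 8*c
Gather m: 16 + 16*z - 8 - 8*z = 8*z + 8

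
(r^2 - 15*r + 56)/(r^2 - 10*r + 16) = (r - 7)/(r - 2)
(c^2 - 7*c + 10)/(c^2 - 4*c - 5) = (c - 2)/(c + 1)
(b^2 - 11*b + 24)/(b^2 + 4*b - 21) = (b - 8)/(b + 7)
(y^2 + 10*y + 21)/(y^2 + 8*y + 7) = (y + 3)/(y + 1)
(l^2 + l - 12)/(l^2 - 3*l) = (l + 4)/l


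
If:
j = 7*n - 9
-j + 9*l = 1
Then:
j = 7*n - 9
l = 7*n/9 - 8/9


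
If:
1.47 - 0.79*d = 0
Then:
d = 1.86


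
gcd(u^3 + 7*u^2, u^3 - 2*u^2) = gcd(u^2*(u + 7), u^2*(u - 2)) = u^2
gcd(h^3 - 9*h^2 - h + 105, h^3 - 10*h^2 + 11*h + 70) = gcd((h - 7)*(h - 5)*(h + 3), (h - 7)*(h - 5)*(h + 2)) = h^2 - 12*h + 35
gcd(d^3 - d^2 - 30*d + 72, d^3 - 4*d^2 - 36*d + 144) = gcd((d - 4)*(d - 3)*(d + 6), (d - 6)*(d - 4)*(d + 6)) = d^2 + 2*d - 24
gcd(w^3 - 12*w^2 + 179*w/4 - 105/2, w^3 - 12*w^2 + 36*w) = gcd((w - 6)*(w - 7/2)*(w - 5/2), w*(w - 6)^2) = w - 6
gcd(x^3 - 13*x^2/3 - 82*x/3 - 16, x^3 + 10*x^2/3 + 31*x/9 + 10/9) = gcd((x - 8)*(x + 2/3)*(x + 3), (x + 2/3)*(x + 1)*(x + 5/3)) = x + 2/3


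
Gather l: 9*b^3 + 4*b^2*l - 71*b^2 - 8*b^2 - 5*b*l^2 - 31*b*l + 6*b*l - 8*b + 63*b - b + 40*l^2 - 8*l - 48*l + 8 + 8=9*b^3 - 79*b^2 + 54*b + l^2*(40 - 5*b) + l*(4*b^2 - 25*b - 56) + 16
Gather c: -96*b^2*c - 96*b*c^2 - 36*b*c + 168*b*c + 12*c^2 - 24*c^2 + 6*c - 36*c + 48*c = c^2*(-96*b - 12) + c*(-96*b^2 + 132*b + 18)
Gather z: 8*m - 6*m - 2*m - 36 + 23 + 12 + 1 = 0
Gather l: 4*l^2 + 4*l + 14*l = 4*l^2 + 18*l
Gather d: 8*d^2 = 8*d^2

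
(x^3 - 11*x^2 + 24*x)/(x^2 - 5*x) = (x^2 - 11*x + 24)/(x - 5)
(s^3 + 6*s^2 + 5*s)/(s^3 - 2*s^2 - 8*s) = (s^2 + 6*s + 5)/(s^2 - 2*s - 8)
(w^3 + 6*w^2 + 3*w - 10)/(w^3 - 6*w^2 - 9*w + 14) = (w + 5)/(w - 7)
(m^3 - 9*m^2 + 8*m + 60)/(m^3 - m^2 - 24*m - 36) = (m - 5)/(m + 3)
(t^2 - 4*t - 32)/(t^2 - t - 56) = (t + 4)/(t + 7)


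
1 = 1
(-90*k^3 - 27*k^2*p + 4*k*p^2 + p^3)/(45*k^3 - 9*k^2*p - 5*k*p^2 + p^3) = (6*k + p)/(-3*k + p)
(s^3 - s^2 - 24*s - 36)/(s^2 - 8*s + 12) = (s^2 + 5*s + 6)/(s - 2)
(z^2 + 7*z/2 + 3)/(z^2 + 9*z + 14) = (z + 3/2)/(z + 7)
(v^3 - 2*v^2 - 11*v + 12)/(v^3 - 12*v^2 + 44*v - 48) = (v^2 + 2*v - 3)/(v^2 - 8*v + 12)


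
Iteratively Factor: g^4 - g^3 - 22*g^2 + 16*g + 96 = (g + 2)*(g^3 - 3*g^2 - 16*g + 48) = (g + 2)*(g + 4)*(g^2 - 7*g + 12) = (g - 3)*(g + 2)*(g + 4)*(g - 4)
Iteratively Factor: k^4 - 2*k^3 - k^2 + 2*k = (k - 1)*(k^3 - k^2 - 2*k) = (k - 2)*(k - 1)*(k^2 + k) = k*(k - 2)*(k - 1)*(k + 1)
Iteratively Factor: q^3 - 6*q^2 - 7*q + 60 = (q - 4)*(q^2 - 2*q - 15) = (q - 4)*(q + 3)*(q - 5)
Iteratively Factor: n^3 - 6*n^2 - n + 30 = (n - 5)*(n^2 - n - 6) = (n - 5)*(n + 2)*(n - 3)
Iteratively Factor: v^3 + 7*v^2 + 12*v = (v + 3)*(v^2 + 4*v) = v*(v + 3)*(v + 4)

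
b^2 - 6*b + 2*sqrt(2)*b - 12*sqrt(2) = (b - 6)*(b + 2*sqrt(2))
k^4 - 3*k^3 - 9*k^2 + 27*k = k*(k - 3)^2*(k + 3)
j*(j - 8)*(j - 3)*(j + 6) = j^4 - 5*j^3 - 42*j^2 + 144*j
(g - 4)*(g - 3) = g^2 - 7*g + 12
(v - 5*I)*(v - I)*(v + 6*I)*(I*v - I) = I*v^4 - I*v^3 + 31*I*v^2 + 30*v - 31*I*v - 30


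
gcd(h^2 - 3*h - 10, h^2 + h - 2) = h + 2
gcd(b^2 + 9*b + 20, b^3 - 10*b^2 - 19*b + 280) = b + 5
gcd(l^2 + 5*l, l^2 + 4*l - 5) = l + 5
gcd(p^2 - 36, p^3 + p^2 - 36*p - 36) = p^2 - 36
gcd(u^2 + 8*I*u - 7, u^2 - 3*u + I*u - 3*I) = u + I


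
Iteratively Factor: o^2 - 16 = (o + 4)*(o - 4)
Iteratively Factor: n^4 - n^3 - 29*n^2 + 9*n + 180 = (n + 4)*(n^3 - 5*n^2 - 9*n + 45) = (n - 5)*(n + 4)*(n^2 - 9) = (n - 5)*(n + 3)*(n + 4)*(n - 3)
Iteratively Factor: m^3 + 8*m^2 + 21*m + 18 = (m + 2)*(m^2 + 6*m + 9) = (m + 2)*(m + 3)*(m + 3)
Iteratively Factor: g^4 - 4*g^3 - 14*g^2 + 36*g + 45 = (g - 3)*(g^3 - g^2 - 17*g - 15) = (g - 3)*(g + 1)*(g^2 - 2*g - 15) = (g - 5)*(g - 3)*(g + 1)*(g + 3)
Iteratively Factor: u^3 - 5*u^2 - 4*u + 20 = (u + 2)*(u^2 - 7*u + 10) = (u - 2)*(u + 2)*(u - 5)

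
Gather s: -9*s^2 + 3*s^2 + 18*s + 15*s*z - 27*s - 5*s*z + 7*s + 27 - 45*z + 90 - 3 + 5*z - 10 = -6*s^2 + s*(10*z - 2) - 40*z + 104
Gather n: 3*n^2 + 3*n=3*n^2 + 3*n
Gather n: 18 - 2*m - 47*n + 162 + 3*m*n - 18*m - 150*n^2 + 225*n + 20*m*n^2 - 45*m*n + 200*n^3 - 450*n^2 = -20*m + 200*n^3 + n^2*(20*m - 600) + n*(178 - 42*m) + 180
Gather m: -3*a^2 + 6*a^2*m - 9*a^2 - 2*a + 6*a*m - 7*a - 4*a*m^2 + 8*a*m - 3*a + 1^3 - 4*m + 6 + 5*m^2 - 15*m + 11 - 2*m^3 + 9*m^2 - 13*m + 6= -12*a^2 - 12*a - 2*m^3 + m^2*(14 - 4*a) + m*(6*a^2 + 14*a - 32) + 24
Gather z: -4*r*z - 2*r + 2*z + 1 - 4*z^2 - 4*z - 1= -2*r - 4*z^2 + z*(-4*r - 2)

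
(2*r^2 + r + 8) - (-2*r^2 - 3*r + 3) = 4*r^2 + 4*r + 5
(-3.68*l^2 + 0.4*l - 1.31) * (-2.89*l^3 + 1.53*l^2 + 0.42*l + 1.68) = 10.6352*l^5 - 6.7864*l^4 + 2.8523*l^3 - 8.0187*l^2 + 0.1218*l - 2.2008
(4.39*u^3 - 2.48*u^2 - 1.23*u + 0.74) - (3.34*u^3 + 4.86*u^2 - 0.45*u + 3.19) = 1.05*u^3 - 7.34*u^2 - 0.78*u - 2.45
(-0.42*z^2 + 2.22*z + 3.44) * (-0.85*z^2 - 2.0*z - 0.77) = 0.357*z^4 - 1.047*z^3 - 7.0406*z^2 - 8.5894*z - 2.6488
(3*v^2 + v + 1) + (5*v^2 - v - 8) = 8*v^2 - 7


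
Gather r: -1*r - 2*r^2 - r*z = -2*r^2 + r*(-z - 1)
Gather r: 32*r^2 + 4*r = 32*r^2 + 4*r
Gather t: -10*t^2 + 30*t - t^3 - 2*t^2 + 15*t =-t^3 - 12*t^2 + 45*t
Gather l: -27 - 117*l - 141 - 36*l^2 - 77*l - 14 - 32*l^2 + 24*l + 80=-68*l^2 - 170*l - 102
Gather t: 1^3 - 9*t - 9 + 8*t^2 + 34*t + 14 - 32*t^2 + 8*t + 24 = -24*t^2 + 33*t + 30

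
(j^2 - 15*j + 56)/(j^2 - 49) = (j - 8)/(j + 7)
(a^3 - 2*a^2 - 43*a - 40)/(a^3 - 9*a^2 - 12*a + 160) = (a^2 + 6*a + 5)/(a^2 - a - 20)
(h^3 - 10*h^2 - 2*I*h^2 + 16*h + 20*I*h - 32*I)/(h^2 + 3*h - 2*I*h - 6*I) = (h^2 - 10*h + 16)/(h + 3)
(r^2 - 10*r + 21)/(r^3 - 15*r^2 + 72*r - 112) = (r - 3)/(r^2 - 8*r + 16)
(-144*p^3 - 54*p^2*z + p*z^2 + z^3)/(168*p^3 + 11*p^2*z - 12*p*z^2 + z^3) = (6*p + z)/(-7*p + z)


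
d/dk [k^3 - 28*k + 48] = 3*k^2 - 28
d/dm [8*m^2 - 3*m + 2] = 16*m - 3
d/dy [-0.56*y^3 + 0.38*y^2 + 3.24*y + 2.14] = -1.68*y^2 + 0.76*y + 3.24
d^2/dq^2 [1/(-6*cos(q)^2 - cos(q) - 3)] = (144*sin(q)^4 - sin(q)^2 - 51*cos(q)/2 + 9*cos(3*q)/2 - 109)/(-6*sin(q)^2 + cos(q) + 9)^3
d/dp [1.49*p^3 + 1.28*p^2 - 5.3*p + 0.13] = 4.47*p^2 + 2.56*p - 5.3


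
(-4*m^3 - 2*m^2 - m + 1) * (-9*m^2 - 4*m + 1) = 36*m^5 + 34*m^4 + 13*m^3 - 7*m^2 - 5*m + 1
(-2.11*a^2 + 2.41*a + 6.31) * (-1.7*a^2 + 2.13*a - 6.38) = 3.587*a^4 - 8.5913*a^3 + 7.8681*a^2 - 1.9355*a - 40.2578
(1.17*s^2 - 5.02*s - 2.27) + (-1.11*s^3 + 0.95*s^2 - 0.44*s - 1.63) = -1.11*s^3 + 2.12*s^2 - 5.46*s - 3.9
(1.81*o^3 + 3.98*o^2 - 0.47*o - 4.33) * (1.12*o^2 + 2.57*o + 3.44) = 2.0272*o^5 + 9.1093*o^4 + 15.9286*o^3 + 7.6337*o^2 - 12.7449*o - 14.8952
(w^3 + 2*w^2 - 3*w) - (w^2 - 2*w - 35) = w^3 + w^2 - w + 35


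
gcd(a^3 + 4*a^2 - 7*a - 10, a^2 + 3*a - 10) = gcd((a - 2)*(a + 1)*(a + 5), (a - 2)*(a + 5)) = a^2 + 3*a - 10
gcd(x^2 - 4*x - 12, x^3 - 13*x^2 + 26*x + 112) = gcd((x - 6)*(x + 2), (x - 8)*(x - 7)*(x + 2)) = x + 2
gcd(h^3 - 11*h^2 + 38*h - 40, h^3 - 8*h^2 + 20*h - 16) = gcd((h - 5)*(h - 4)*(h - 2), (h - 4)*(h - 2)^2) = h^2 - 6*h + 8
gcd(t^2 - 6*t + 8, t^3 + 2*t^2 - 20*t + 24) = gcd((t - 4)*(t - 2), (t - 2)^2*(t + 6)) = t - 2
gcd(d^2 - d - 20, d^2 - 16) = d + 4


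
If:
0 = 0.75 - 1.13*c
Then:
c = 0.66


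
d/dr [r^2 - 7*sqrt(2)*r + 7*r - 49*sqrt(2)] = 2*r - 7*sqrt(2) + 7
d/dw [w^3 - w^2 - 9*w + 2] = 3*w^2 - 2*w - 9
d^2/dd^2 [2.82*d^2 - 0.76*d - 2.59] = 5.64000000000000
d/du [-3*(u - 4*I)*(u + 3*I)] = -6*u + 3*I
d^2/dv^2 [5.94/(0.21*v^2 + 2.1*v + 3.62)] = (-0.523908*v^2 - 5.23908*v + 5.94*(0.42*v + 2.1)*(0.84*v + 4.2) - 9.031176)/(0.21*v^2 + 2.1*v + 3.62)^3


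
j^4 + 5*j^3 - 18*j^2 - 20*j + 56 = (j - 2)^2*(j + 2)*(j + 7)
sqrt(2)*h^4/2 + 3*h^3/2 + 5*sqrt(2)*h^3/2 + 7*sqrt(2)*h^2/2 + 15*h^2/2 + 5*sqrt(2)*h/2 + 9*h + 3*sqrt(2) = (h + 2)*(h + 3)*(h + sqrt(2))*(sqrt(2)*h/2 + 1/2)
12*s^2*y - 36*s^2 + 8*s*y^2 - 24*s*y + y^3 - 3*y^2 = (2*s + y)*(6*s + y)*(y - 3)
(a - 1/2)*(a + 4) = a^2 + 7*a/2 - 2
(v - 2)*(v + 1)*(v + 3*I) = v^3 - v^2 + 3*I*v^2 - 2*v - 3*I*v - 6*I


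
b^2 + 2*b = b*(b + 2)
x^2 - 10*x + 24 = (x - 6)*(x - 4)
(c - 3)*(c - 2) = c^2 - 5*c + 6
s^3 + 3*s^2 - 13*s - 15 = (s - 3)*(s + 1)*(s + 5)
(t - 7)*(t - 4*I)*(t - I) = t^3 - 7*t^2 - 5*I*t^2 - 4*t + 35*I*t + 28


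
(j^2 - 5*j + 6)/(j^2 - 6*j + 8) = (j - 3)/(j - 4)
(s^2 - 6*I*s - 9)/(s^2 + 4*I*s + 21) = (s - 3*I)/(s + 7*I)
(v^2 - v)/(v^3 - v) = 1/(v + 1)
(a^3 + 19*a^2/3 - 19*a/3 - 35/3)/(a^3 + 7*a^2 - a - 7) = (a - 5/3)/(a - 1)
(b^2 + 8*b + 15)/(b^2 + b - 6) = (b + 5)/(b - 2)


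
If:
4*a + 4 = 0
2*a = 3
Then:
No Solution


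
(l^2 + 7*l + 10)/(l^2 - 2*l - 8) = (l + 5)/(l - 4)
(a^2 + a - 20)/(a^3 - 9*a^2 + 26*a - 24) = (a + 5)/(a^2 - 5*a + 6)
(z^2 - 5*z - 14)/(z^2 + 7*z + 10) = (z - 7)/(z + 5)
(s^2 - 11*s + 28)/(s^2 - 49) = (s - 4)/(s + 7)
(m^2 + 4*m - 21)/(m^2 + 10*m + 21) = (m - 3)/(m + 3)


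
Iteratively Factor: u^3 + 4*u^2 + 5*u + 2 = (u + 1)*(u^2 + 3*u + 2) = (u + 1)^2*(u + 2)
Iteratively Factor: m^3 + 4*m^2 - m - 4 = (m - 1)*(m^2 + 5*m + 4) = (m - 1)*(m + 4)*(m + 1)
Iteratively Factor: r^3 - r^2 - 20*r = (r)*(r^2 - r - 20) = r*(r + 4)*(r - 5)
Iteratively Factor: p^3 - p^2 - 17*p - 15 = (p + 3)*(p^2 - 4*p - 5) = (p - 5)*(p + 3)*(p + 1)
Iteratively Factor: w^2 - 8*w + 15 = (w - 3)*(w - 5)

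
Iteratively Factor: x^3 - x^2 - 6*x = (x - 3)*(x^2 + 2*x) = (x - 3)*(x + 2)*(x)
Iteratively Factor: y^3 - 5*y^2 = (y)*(y^2 - 5*y) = y*(y - 5)*(y)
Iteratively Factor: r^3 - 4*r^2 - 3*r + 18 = (r - 3)*(r^2 - r - 6) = (r - 3)*(r + 2)*(r - 3)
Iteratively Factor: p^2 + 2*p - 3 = (p - 1)*(p + 3)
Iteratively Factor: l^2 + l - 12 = (l - 3)*(l + 4)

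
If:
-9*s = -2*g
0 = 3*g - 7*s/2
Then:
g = 0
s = 0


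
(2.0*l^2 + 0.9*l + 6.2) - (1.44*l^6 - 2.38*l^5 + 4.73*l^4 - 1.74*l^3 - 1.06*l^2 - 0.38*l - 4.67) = -1.44*l^6 + 2.38*l^5 - 4.73*l^4 + 1.74*l^3 + 3.06*l^2 + 1.28*l + 10.87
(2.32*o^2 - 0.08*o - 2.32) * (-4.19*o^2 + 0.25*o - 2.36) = -9.7208*o^4 + 0.9152*o^3 + 4.2256*o^2 - 0.3912*o + 5.4752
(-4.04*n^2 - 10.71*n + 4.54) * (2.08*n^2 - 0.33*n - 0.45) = -8.4032*n^4 - 20.9436*n^3 + 14.7955*n^2 + 3.3213*n - 2.043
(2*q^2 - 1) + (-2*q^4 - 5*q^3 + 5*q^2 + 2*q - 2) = -2*q^4 - 5*q^3 + 7*q^2 + 2*q - 3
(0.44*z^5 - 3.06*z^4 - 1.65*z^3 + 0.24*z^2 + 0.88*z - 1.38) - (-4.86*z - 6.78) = 0.44*z^5 - 3.06*z^4 - 1.65*z^3 + 0.24*z^2 + 5.74*z + 5.4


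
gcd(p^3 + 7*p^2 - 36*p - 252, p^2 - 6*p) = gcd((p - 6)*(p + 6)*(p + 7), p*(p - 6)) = p - 6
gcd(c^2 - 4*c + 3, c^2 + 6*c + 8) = 1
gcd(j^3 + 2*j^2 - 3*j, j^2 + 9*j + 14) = 1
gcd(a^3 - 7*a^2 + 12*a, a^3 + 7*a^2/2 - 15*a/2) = a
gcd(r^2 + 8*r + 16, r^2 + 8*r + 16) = r^2 + 8*r + 16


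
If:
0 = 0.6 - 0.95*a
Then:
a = 0.63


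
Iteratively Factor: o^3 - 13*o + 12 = (o - 3)*(o^2 + 3*o - 4) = (o - 3)*(o - 1)*(o + 4)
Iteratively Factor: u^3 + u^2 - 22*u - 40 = (u + 4)*(u^2 - 3*u - 10) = (u + 2)*(u + 4)*(u - 5)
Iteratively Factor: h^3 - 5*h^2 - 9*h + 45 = (h - 3)*(h^2 - 2*h - 15) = (h - 5)*(h - 3)*(h + 3)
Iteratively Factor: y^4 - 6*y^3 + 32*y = (y - 4)*(y^3 - 2*y^2 - 8*y) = (y - 4)*(y + 2)*(y^2 - 4*y) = y*(y - 4)*(y + 2)*(y - 4)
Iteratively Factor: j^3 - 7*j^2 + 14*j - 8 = (j - 2)*(j^2 - 5*j + 4) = (j - 2)*(j - 1)*(j - 4)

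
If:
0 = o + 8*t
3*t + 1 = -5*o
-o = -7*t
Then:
No Solution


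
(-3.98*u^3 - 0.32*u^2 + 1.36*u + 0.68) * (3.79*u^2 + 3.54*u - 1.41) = -15.0842*u^5 - 15.302*u^4 + 9.6334*u^3 + 7.8428*u^2 + 0.4896*u - 0.9588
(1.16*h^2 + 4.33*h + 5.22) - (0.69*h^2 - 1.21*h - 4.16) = 0.47*h^2 + 5.54*h + 9.38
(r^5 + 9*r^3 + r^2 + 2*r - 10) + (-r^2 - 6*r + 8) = r^5 + 9*r^3 - 4*r - 2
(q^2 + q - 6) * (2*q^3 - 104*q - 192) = 2*q^5 + 2*q^4 - 116*q^3 - 296*q^2 + 432*q + 1152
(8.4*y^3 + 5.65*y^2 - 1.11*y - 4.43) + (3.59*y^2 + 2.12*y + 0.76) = 8.4*y^3 + 9.24*y^2 + 1.01*y - 3.67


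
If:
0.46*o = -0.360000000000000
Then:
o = -0.78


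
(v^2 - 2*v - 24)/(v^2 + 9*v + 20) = (v - 6)/(v + 5)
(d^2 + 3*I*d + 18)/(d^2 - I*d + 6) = (d + 6*I)/(d + 2*I)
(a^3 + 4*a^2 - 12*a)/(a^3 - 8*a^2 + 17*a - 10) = a*(a + 6)/(a^2 - 6*a + 5)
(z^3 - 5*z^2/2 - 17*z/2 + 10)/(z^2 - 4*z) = z + 3/2 - 5/(2*z)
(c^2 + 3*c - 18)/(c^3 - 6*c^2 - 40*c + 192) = (c - 3)/(c^2 - 12*c + 32)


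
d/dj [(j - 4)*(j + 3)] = 2*j - 1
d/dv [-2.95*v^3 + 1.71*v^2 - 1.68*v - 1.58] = -8.85*v^2 + 3.42*v - 1.68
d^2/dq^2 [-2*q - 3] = 0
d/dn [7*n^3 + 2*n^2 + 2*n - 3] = 21*n^2 + 4*n + 2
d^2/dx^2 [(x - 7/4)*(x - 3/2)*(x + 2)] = 6*x - 5/2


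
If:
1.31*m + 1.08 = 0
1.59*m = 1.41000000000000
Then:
No Solution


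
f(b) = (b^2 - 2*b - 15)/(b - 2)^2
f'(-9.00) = -0.04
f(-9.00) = 0.69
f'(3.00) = 28.00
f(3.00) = -12.00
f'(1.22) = -66.50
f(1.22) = -26.22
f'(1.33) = -104.20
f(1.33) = -35.40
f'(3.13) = 19.23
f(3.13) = -8.98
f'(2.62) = 120.67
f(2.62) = -34.80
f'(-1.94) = -0.62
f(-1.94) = -0.47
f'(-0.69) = -1.82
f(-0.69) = -1.82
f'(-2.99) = -0.32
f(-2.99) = -0.00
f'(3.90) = 3.82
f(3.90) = -2.10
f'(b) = (2*b - 2)/(b - 2)^2 - 2*(b^2 - 2*b - 15)/(b - 2)^3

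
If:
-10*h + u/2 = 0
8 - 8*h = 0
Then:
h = 1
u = 20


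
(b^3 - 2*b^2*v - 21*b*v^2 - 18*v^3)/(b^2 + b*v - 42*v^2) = (b^2 + 4*b*v + 3*v^2)/(b + 7*v)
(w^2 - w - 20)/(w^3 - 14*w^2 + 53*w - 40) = (w + 4)/(w^2 - 9*w + 8)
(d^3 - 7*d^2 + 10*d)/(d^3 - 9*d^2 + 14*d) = (d - 5)/(d - 7)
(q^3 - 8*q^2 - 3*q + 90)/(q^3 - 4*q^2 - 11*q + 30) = (q - 6)/(q - 2)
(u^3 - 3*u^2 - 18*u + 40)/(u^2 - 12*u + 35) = (u^2 + 2*u - 8)/(u - 7)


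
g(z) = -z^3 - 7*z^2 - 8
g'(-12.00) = -264.00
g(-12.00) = 712.00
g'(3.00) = -69.00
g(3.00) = -98.00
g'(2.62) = -57.27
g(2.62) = -74.04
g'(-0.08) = 1.10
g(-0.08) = -8.04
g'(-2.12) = 16.20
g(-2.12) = -29.93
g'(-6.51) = -36.00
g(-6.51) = -28.77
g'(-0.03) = 0.42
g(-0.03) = -8.01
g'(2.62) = -57.27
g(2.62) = -74.04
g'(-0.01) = 0.14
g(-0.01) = -8.00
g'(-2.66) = 16.01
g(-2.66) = -38.71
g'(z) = -3*z^2 - 14*z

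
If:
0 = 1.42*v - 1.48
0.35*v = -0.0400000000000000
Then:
No Solution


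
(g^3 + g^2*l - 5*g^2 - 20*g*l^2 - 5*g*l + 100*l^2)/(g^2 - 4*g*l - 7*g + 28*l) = (g^2 + 5*g*l - 5*g - 25*l)/(g - 7)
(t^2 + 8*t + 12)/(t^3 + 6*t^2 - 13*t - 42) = (t + 6)/(t^2 + 4*t - 21)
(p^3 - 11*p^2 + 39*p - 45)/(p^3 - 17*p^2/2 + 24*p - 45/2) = 2*(p - 5)/(2*p - 5)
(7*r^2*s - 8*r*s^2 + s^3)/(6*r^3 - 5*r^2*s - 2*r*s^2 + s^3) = s*(7*r - s)/(6*r^2 + r*s - s^2)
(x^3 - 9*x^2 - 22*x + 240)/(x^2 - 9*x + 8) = (x^2 - x - 30)/(x - 1)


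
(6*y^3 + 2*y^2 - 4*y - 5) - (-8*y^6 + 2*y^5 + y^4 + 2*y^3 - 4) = 8*y^6 - 2*y^5 - y^4 + 4*y^3 + 2*y^2 - 4*y - 1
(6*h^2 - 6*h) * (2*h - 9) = 12*h^3 - 66*h^2 + 54*h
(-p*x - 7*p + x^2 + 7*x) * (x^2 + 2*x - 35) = -p*x^3 - 9*p*x^2 + 21*p*x + 245*p + x^4 + 9*x^3 - 21*x^2 - 245*x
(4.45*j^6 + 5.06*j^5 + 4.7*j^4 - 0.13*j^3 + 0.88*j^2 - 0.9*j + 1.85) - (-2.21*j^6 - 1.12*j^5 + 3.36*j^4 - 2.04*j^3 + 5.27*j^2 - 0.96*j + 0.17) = 6.66*j^6 + 6.18*j^5 + 1.34*j^4 + 1.91*j^3 - 4.39*j^2 + 0.0599999999999999*j + 1.68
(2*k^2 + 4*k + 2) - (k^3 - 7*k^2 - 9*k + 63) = -k^3 + 9*k^2 + 13*k - 61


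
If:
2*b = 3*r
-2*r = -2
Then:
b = 3/2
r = 1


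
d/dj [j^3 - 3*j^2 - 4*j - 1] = 3*j^2 - 6*j - 4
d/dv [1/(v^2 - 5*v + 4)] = (5 - 2*v)/(v^2 - 5*v + 4)^2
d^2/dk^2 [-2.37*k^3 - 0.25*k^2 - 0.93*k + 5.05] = -14.22*k - 0.5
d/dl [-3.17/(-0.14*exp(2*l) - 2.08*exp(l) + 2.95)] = (-0.8876*exp(l) - 6.5936)*exp(l)/(0.14*exp(2*l) + 2.08*exp(l) - 2.95)^2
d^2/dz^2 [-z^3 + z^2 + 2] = 2 - 6*z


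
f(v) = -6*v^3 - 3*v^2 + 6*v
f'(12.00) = -2658.00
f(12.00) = -10728.00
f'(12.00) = -2658.00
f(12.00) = -10728.00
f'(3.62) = -251.60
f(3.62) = -302.22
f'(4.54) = -392.25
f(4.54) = -596.05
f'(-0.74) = 0.58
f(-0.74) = -3.65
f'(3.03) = -177.44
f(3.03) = -176.27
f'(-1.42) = -21.78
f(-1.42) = 2.61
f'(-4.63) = -352.08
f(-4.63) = 503.43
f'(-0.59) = 3.27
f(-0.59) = -3.35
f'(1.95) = -74.14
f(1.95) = -44.20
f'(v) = -18*v^2 - 6*v + 6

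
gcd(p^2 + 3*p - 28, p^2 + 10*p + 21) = p + 7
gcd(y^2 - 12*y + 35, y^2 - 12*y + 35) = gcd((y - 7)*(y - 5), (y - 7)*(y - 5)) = y^2 - 12*y + 35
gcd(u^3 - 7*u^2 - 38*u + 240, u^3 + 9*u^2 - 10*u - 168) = u + 6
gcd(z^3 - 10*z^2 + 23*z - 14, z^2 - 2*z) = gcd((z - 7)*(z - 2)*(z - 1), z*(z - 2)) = z - 2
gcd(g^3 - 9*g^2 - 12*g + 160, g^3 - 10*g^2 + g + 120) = g^2 - 13*g + 40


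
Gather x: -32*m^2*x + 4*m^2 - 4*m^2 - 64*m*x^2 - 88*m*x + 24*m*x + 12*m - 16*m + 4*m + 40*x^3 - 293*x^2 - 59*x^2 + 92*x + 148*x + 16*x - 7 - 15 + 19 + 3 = 40*x^3 + x^2*(-64*m - 352) + x*(-32*m^2 - 64*m + 256)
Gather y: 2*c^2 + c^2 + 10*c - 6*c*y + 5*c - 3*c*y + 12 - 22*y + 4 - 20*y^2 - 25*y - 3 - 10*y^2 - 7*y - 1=3*c^2 + 15*c - 30*y^2 + y*(-9*c - 54) + 12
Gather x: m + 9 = m + 9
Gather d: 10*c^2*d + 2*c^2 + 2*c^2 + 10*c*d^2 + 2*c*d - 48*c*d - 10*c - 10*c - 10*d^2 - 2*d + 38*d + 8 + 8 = 4*c^2 - 20*c + d^2*(10*c - 10) + d*(10*c^2 - 46*c + 36) + 16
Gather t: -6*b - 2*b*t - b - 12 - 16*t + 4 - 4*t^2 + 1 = -7*b - 4*t^2 + t*(-2*b - 16) - 7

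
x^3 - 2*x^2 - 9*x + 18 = (x - 3)*(x - 2)*(x + 3)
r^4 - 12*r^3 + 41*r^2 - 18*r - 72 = (r - 6)*(r - 4)*(r - 3)*(r + 1)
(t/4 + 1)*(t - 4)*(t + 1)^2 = t^4/4 + t^3/2 - 15*t^2/4 - 8*t - 4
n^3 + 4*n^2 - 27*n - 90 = (n - 5)*(n + 3)*(n + 6)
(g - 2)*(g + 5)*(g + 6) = g^3 + 9*g^2 + 8*g - 60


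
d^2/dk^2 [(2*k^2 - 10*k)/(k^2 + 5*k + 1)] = 4*(-10*k^3 - 3*k^2 + 15*k + 26)/(k^6 + 15*k^5 + 78*k^4 + 155*k^3 + 78*k^2 + 15*k + 1)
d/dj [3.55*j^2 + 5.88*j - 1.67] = 7.1*j + 5.88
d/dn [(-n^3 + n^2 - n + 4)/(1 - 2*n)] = (4*n^3 - 5*n^2 + 2*n + 7)/(4*n^2 - 4*n + 1)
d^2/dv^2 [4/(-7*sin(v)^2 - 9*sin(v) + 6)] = 4*(196*sin(v)^4 + 189*sin(v)^3 - 45*sin(v)^2 - 324*sin(v) - 246)/(7*sin(v)^2 + 9*sin(v) - 6)^3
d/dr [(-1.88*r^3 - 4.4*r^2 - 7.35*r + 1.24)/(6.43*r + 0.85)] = (-24.1768*r^3 - 33.086*r^2 - 7.48*r - 14.2207)/(41.3449*r^2 + 10.931*r + 0.7225)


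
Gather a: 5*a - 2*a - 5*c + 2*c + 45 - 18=3*a - 3*c + 27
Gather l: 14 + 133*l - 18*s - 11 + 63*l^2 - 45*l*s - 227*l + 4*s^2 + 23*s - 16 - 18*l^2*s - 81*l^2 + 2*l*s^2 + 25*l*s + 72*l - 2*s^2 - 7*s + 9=l^2*(-18*s - 18) + l*(2*s^2 - 20*s - 22) + 2*s^2 - 2*s - 4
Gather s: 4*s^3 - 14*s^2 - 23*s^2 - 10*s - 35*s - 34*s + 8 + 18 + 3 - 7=4*s^3 - 37*s^2 - 79*s + 22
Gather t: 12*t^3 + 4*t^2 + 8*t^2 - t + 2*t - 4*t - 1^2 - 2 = 12*t^3 + 12*t^2 - 3*t - 3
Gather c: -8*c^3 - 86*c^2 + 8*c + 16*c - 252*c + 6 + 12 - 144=-8*c^3 - 86*c^2 - 228*c - 126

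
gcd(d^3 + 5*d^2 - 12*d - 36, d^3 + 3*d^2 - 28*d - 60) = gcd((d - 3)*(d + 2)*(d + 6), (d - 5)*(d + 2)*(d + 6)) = d^2 + 8*d + 12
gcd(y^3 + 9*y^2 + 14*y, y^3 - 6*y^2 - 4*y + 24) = y + 2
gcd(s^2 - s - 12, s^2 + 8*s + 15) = s + 3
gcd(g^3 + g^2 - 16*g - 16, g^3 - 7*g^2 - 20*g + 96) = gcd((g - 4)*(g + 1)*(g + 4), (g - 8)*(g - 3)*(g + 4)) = g + 4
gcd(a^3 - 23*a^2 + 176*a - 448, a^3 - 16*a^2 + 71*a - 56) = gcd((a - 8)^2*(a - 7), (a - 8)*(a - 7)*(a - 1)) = a^2 - 15*a + 56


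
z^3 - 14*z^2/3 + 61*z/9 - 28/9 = (z - 7/3)*(z - 4/3)*(z - 1)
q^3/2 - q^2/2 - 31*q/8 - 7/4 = (q/2 + 1)*(q - 7/2)*(q + 1/2)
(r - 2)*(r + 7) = r^2 + 5*r - 14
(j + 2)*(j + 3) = j^2 + 5*j + 6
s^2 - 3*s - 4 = (s - 4)*(s + 1)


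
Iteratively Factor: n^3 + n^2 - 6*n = (n)*(n^2 + n - 6) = n*(n - 2)*(n + 3)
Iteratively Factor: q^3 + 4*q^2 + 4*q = (q)*(q^2 + 4*q + 4) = q*(q + 2)*(q + 2)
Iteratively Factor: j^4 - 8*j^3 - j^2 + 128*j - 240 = (j - 3)*(j^3 - 5*j^2 - 16*j + 80) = (j - 5)*(j - 3)*(j^2 - 16) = (j - 5)*(j - 4)*(j - 3)*(j + 4)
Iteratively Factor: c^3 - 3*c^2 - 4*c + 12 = (c - 2)*(c^2 - c - 6) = (c - 2)*(c + 2)*(c - 3)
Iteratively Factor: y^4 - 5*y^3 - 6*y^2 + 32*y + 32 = (y - 4)*(y^3 - y^2 - 10*y - 8) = (y - 4)*(y + 1)*(y^2 - 2*y - 8) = (y - 4)*(y + 1)*(y + 2)*(y - 4)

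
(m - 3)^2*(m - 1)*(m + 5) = m^4 - 2*m^3 - 20*m^2 + 66*m - 45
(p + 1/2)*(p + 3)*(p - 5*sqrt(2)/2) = p^3 - 5*sqrt(2)*p^2/2 + 7*p^2/2 - 35*sqrt(2)*p/4 + 3*p/2 - 15*sqrt(2)/4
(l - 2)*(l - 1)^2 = l^3 - 4*l^2 + 5*l - 2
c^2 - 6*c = c*(c - 6)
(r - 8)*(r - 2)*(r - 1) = r^3 - 11*r^2 + 26*r - 16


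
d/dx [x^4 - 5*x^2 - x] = 4*x^3 - 10*x - 1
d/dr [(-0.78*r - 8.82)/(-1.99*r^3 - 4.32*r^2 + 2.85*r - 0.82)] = (-3.1044*r^3 - 56.025*r^2 - 76.2048*r + 25.7766)/(3.9601*r^6 + 17.1936*r^5 + 7.3194*r^4 - 21.3604*r^3 + 15.2073*r^2 - 4.674*r + 0.6724)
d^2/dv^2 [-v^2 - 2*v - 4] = -2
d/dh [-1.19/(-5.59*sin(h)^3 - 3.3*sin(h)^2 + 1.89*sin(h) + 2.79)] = (-19.9563*sin(h)^2 - 7.854*sin(h) + 2.2491)*cos(h)/(5.59*sin(h)^3 + 3.3*sin(h)^2 - 1.89*sin(h) - 2.79)^2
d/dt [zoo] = 0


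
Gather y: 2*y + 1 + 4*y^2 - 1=4*y^2 + 2*y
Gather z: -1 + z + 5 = z + 4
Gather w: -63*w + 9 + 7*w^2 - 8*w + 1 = 7*w^2 - 71*w + 10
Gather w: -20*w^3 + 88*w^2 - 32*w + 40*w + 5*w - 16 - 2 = -20*w^3 + 88*w^2 + 13*w - 18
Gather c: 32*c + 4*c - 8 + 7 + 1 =36*c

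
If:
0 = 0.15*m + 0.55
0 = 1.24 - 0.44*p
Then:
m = -3.67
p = 2.82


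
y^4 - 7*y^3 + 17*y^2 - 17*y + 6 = (y - 3)*(y - 2)*(y - 1)^2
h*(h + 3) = h^2 + 3*h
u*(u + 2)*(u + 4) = u^3 + 6*u^2 + 8*u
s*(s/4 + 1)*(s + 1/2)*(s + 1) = s^4/4 + 11*s^3/8 + 13*s^2/8 + s/2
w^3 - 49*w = w*(w - 7)*(w + 7)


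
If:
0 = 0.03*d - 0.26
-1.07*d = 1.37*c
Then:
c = -6.77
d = 8.67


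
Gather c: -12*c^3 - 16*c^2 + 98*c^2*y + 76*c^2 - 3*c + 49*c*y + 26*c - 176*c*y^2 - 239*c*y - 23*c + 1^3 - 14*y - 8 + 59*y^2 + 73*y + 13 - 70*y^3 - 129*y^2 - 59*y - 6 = -12*c^3 + c^2*(98*y + 60) + c*(-176*y^2 - 190*y) - 70*y^3 - 70*y^2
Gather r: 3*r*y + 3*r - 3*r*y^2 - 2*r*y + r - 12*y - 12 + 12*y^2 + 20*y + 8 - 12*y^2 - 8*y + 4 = r*(-3*y^2 + y + 4)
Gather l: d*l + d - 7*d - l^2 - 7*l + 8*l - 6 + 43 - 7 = -6*d - l^2 + l*(d + 1) + 30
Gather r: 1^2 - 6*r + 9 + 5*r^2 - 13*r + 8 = 5*r^2 - 19*r + 18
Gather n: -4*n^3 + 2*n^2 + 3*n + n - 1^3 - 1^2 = -4*n^3 + 2*n^2 + 4*n - 2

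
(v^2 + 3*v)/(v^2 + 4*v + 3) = v/(v + 1)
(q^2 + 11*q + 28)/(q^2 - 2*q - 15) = (q^2 + 11*q + 28)/(q^2 - 2*q - 15)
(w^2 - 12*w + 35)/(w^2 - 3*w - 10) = (w - 7)/(w + 2)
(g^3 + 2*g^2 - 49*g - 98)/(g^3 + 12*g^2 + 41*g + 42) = (g - 7)/(g + 3)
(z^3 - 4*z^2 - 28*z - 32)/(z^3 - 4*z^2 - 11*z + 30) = (z^3 - 4*z^2 - 28*z - 32)/(z^3 - 4*z^2 - 11*z + 30)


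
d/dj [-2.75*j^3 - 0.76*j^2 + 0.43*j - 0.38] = -8.25*j^2 - 1.52*j + 0.43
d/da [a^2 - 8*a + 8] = 2*a - 8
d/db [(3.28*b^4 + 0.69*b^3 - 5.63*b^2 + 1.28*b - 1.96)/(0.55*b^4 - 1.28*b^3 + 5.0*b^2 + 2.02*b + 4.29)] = (-4.5779*b^6 + 38.993*b^5 + 14.0084*b^4 + 66.6612*b^3 - 16.4187*b^2 - 28.7054*b + 9.4504)/(0.3025*b^8 - 1.408*b^7 + 7.1384*b^6 - 10.578*b^5 + 24.5478*b^4 + 9.2176*b^3 + 46.9804*b^2 + 17.3316*b + 18.4041)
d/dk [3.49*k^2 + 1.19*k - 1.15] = 6.98*k + 1.19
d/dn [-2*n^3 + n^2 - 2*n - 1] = -6*n^2 + 2*n - 2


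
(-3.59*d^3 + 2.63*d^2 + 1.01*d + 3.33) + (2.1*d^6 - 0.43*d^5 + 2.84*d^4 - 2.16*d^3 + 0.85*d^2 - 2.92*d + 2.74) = 2.1*d^6 - 0.43*d^5 + 2.84*d^4 - 5.75*d^3 + 3.48*d^2 - 1.91*d + 6.07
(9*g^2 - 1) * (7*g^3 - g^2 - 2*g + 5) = 63*g^5 - 9*g^4 - 25*g^3 + 46*g^2 + 2*g - 5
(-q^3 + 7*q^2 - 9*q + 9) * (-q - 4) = q^4 - 3*q^3 - 19*q^2 + 27*q - 36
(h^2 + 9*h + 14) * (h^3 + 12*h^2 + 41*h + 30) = h^5 + 21*h^4 + 163*h^3 + 567*h^2 + 844*h + 420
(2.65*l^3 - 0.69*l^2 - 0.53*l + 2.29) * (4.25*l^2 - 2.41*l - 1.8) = 11.2625*l^5 - 9.319*l^4 - 5.3596*l^3 + 12.2518*l^2 - 4.5649*l - 4.122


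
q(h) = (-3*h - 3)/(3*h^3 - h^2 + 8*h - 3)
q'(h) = (-3*h - 3)*(-9*h^2 + 2*h - 8)/(3*h^3 - h^2 + 8*h - 3)^2 - 3/(3*h^3 - h^2 + 8*h - 3)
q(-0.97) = 0.01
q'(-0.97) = 0.22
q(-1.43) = -0.05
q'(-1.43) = 0.06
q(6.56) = -0.03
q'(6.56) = 0.01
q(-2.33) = -0.06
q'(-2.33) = -0.01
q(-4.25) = -0.03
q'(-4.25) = -0.01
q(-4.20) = -0.03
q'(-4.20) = -0.01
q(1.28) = -0.58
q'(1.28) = 0.72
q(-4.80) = -0.03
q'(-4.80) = -0.01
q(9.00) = -0.01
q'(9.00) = 0.00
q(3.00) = -0.13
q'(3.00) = 0.08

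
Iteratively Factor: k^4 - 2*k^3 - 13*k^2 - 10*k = (k + 1)*(k^3 - 3*k^2 - 10*k) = (k + 1)*(k + 2)*(k^2 - 5*k) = k*(k + 1)*(k + 2)*(k - 5)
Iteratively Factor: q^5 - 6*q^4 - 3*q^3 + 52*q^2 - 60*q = (q - 5)*(q^4 - q^3 - 8*q^2 + 12*q) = q*(q - 5)*(q^3 - q^2 - 8*q + 12) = q*(q - 5)*(q - 2)*(q^2 + q - 6) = q*(q - 5)*(q - 2)^2*(q + 3)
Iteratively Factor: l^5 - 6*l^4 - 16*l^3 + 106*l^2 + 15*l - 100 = (l + 1)*(l^4 - 7*l^3 - 9*l^2 + 115*l - 100) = (l - 5)*(l + 1)*(l^3 - 2*l^2 - 19*l + 20) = (l - 5)^2*(l + 1)*(l^2 + 3*l - 4) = (l - 5)^2*(l - 1)*(l + 1)*(l + 4)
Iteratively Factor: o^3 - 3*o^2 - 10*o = (o - 5)*(o^2 + 2*o) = (o - 5)*(o + 2)*(o)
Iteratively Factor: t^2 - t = (t - 1)*(t)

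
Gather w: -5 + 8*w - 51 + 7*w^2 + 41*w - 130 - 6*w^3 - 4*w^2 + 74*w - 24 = -6*w^3 + 3*w^2 + 123*w - 210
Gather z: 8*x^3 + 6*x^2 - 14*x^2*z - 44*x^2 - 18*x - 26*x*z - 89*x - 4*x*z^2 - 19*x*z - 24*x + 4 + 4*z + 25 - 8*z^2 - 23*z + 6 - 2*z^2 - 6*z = 8*x^3 - 38*x^2 - 131*x + z^2*(-4*x - 10) + z*(-14*x^2 - 45*x - 25) + 35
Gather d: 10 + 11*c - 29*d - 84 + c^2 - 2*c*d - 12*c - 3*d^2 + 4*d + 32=c^2 - c - 3*d^2 + d*(-2*c - 25) - 42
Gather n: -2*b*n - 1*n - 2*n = n*(-2*b - 3)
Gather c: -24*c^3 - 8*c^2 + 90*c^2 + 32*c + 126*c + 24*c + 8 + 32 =-24*c^3 + 82*c^2 + 182*c + 40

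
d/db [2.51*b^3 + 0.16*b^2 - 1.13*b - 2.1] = 7.53*b^2 + 0.32*b - 1.13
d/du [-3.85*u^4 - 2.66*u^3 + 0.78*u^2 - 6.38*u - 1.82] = -15.4*u^3 - 7.98*u^2 + 1.56*u - 6.38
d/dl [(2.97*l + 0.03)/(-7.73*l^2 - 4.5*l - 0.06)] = (22.9581*l^2 + 0.463800000000001*l - 0.0432)/(59.7529*l^4 + 69.57*l^3 + 21.1776*l^2 + 0.54*l + 0.0036)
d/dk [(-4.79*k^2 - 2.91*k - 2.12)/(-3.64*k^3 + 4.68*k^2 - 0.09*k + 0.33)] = (-17.4356*k^4 - 21.1848*k^3 - 9.1005*k^2 + 16.6818*k - 1.1511)/(13.2496*k^6 - 34.0704*k^5 + 22.5576*k^4 - 3.2448*k^3 + 3.0969*k^2 - 0.0594*k + 0.1089)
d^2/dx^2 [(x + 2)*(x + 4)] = 2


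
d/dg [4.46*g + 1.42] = 4.46000000000000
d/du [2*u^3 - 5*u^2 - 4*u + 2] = 6*u^2 - 10*u - 4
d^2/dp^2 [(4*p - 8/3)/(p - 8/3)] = 432/(3*p - 8)^3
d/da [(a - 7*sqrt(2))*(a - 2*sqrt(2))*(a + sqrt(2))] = 3*a^2 - 16*sqrt(2)*a + 10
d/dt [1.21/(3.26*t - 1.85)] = -3.9446/(3.26*t - 1.85)^2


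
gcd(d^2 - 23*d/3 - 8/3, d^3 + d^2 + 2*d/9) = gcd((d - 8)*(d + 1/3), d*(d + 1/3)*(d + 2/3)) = d + 1/3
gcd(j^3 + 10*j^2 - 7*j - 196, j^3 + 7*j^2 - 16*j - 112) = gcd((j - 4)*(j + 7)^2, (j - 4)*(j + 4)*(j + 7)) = j^2 + 3*j - 28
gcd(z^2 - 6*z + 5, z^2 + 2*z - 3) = z - 1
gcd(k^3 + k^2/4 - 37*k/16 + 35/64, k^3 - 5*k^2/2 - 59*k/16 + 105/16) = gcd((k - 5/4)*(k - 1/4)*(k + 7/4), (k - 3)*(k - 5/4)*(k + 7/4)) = k^2 + k/2 - 35/16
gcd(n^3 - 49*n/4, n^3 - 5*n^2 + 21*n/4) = n^2 - 7*n/2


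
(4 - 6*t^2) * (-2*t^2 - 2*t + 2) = 12*t^4 + 12*t^3 - 20*t^2 - 8*t + 8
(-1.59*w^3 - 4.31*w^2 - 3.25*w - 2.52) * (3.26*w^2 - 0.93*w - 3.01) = -5.1834*w^5 - 12.5719*w^4 - 1.8008*w^3 + 7.7804*w^2 + 12.1261*w + 7.5852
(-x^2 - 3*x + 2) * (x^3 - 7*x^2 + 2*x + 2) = -x^5 + 4*x^4 + 21*x^3 - 22*x^2 - 2*x + 4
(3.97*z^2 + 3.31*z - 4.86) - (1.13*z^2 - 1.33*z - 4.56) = 2.84*z^2 + 4.64*z - 0.300000000000001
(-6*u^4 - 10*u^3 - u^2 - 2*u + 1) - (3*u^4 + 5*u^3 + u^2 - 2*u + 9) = -9*u^4 - 15*u^3 - 2*u^2 - 8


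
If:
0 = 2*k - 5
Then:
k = 5/2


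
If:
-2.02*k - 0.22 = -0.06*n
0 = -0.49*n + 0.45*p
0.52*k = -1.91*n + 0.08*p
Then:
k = -0.11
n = 0.03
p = 0.03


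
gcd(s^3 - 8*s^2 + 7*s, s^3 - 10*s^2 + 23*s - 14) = s^2 - 8*s + 7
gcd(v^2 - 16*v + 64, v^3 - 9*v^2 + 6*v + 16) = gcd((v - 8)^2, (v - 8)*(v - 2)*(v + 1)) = v - 8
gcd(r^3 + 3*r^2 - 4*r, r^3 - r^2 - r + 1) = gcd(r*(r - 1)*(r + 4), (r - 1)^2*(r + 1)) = r - 1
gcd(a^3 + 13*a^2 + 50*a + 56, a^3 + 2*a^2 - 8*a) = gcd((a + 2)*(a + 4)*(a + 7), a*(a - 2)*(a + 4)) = a + 4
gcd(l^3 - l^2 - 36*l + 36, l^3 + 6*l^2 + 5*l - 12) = l - 1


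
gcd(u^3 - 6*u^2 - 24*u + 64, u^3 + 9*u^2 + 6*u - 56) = u^2 + 2*u - 8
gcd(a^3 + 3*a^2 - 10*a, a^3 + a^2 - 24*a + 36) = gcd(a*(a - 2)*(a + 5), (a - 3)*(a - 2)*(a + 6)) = a - 2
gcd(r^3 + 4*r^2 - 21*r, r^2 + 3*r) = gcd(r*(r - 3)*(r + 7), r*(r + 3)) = r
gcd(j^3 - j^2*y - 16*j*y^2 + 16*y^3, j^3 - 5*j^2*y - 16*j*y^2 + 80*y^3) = -j^2 + 16*y^2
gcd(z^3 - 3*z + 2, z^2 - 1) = z - 1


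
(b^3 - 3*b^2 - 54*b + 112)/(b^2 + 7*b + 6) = (b^3 - 3*b^2 - 54*b + 112)/(b^2 + 7*b + 6)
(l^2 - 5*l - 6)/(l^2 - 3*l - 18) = (l + 1)/(l + 3)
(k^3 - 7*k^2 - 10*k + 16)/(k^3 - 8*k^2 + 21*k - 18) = (k^3 - 7*k^2 - 10*k + 16)/(k^3 - 8*k^2 + 21*k - 18)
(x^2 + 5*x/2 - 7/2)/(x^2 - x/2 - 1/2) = (2*x + 7)/(2*x + 1)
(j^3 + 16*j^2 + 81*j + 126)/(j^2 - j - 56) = (j^2 + 9*j + 18)/(j - 8)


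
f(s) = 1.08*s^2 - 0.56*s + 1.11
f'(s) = 2.16*s - 0.56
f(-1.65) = 4.97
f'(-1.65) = -4.12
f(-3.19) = 13.89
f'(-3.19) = -7.45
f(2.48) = 6.36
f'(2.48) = 4.80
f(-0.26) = 1.33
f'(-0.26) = -1.12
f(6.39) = 41.63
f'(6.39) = 13.24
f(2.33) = 5.67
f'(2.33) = 4.47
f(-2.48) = 9.14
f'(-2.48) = -5.92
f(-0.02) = 1.12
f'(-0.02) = -0.60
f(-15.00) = 252.51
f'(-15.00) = -32.96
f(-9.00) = 93.63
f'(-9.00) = -20.00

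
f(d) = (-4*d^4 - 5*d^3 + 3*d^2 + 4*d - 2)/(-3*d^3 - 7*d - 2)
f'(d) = (9*d^2 + 7)*(-4*d^4 - 5*d^3 + 3*d^2 + 4*d - 2)/(-3*d^3 - 7*d - 2)^2 + (-16*d^3 - 15*d^2 + 6*d + 4)/(-3*d^3 - 7*d - 2) = (12*d^6 + 93*d^4 + 126*d^3 - 9*d^2 - 12*d - 22)/(9*d^6 + 42*d^4 + 12*d^3 + 49*d^2 + 28*d + 4)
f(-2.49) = -1.13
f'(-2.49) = 1.17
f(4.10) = 5.94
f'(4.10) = 1.63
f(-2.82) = -1.53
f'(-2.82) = 1.25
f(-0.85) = -0.39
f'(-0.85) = -1.27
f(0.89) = 0.20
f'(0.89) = 1.06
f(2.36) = 2.86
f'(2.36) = 1.94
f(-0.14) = 2.46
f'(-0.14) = -20.33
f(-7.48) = -7.88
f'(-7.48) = 1.37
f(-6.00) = -5.85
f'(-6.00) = 1.38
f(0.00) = 1.00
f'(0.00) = -5.50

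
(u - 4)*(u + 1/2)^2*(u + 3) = u^4 - 51*u^2/4 - 49*u/4 - 3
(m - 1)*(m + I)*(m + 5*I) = m^3 - m^2 + 6*I*m^2 - 5*m - 6*I*m + 5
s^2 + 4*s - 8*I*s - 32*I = (s + 4)*(s - 8*I)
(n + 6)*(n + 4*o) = n^2 + 4*n*o + 6*n + 24*o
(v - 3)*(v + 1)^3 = v^4 - 6*v^2 - 8*v - 3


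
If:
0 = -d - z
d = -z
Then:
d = -z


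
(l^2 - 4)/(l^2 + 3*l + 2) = (l - 2)/(l + 1)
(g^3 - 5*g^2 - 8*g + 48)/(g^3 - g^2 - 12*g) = (g - 4)/g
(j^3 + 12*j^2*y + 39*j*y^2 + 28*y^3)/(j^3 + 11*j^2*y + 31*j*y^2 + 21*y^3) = (j + 4*y)/(j + 3*y)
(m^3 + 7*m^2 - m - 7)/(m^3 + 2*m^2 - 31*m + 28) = (m + 1)/(m - 4)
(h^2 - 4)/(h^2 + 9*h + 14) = (h - 2)/(h + 7)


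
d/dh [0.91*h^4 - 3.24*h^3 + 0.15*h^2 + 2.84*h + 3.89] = 3.64*h^3 - 9.72*h^2 + 0.3*h + 2.84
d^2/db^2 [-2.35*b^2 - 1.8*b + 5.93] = -4.70000000000000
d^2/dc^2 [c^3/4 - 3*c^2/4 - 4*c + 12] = 3*c/2 - 3/2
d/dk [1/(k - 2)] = -1/(k - 2)^2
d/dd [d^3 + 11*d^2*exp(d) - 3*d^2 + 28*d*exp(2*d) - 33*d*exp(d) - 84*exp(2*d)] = 11*d^2*exp(d) + 3*d^2 + 56*d*exp(2*d) - 11*d*exp(d) - 6*d - 140*exp(2*d) - 33*exp(d)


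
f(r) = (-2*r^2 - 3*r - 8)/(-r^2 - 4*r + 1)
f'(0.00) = -35.00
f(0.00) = -8.00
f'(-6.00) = 2.19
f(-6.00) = 5.64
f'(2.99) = -0.13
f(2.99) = 1.75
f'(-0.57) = -2.52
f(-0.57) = -2.35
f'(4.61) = -0.01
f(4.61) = 1.66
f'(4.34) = -0.02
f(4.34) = 1.67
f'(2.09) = -0.40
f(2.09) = 1.96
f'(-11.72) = 0.11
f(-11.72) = 2.77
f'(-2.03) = 1.05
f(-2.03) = -2.03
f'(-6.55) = 1.26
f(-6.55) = 4.72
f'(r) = (-4*r - 3)/(-r^2 - 4*r + 1) + (2*r + 4)*(-2*r^2 - 3*r - 8)/(-r^2 - 4*r + 1)^2 = 5*(r^2 - 4*r - 7)/(r^4 + 8*r^3 + 14*r^2 - 8*r + 1)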